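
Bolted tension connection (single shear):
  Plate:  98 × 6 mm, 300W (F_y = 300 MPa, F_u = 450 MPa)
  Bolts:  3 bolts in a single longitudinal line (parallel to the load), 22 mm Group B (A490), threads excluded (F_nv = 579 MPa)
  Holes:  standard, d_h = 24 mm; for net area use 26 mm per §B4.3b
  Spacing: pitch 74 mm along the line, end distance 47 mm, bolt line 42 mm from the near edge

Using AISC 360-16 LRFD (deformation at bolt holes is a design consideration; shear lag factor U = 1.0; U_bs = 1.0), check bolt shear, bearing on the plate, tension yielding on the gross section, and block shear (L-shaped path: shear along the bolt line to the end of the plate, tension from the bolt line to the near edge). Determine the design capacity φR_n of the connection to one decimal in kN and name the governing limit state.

Bolt shear: A_b = π(22)²/4 = 380.13 mm². φR_n = 0.75 × 579 × 380.13 × 3 × 1 = 495.2 kN.
Bearing (6 mm plate, F_u = 450 MPa): end bolts L_c = 47 − 24/2 = 35, R_n = min(1.2×35×6×450, 2.4×22×6×450) = 113.4 kN/bolt; interior L_c = 74 − 24 = 50, R_n = 142.56 kN/bolt. φR_n = 0.75 × (1×113.4 + 2×142.56) = 298.9 kN.
Tension yield (gross): A_g = 98×6 = 588 mm². φR_n = 0.90 × 300 × 588 = 158.8 kN.
Block shear: shear path 1×[47+2×74] = 1×195 mm, A_gv = 1170, A_nv = 1×(195 − 2.5×26)×6 = 780 mm²; tension to near edge: (42 − 0.5×26)×6 = 174 mm². R_n = min(0.6×450×780, 0.6×300×1170) + 1.0×450×174 = min(210.6, 210.6) + 78.3 = 288.9 kN. φR_n = 0.75 × 288.9 = 216.7 kN.
Governing: min(495.2, 298.9, 158.8, 216.7) = 158.8 kN → gross-section yield.

158.8 kN (gross-section yield governs)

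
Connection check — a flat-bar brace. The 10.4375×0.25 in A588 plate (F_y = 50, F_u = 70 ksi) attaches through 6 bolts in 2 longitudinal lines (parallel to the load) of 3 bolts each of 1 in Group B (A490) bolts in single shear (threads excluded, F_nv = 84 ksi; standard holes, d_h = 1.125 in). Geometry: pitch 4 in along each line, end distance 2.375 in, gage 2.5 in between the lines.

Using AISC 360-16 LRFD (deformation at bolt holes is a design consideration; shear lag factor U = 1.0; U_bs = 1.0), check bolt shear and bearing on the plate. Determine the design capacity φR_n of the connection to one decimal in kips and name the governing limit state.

Bolt shear: A_b = π(1)²/4 = 0.7854 in². φR_n = 0.75 × 84 × 0.7854 × 6 × 1 = 296.9 kips.
Bearing (0.25 in plate, F_u = 70 ksi): end bolts L_c = 2.375 − 1.125/2 = 1.8125, R_n = min(1.2×1.8125×0.25×70, 2.4×1×0.25×70) = 38.063 kips/bolt; interior L_c = 4 − 1.125 = 2.875, R_n = 42 kips/bolt. φR_n = 0.75 × (2×38.063 + 4×42) = 183.1 kips.
Governing: min(296.9, 183.1) = 183.1 kips → bearing.

183.1 kips (bearing governs)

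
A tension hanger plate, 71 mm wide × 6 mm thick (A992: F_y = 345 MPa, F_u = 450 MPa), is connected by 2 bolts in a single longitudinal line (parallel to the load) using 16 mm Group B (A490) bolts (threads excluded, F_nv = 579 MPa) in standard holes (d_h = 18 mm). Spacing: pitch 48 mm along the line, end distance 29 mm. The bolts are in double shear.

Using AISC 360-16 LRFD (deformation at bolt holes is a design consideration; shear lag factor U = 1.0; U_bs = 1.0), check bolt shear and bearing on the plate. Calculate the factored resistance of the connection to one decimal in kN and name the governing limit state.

121.5 kN (bearing governs)

Bolt shear: A_b = π(16)²/4 = 201.06 mm². φR_n = 0.75 × 579 × 201.06 × 2 × 2 = 349.2 kN.
Bearing (6 mm plate, F_u = 450 MPa): end bolts L_c = 29 − 18/2 = 20, R_n = min(1.2×20×6×450, 2.4×16×6×450) = 64.8 kN/bolt; interior L_c = 48 − 18 = 30, R_n = 97.2 kN/bolt. φR_n = 0.75 × (1×64.8 + 1×97.2) = 121.5 kN.
Governing: min(349.2, 121.5) = 121.5 kN → bearing.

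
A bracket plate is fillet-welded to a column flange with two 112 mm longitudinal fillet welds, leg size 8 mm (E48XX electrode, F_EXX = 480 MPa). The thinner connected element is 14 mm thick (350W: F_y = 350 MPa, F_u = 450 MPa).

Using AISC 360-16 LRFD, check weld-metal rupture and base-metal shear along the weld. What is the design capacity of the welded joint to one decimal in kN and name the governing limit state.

Weld metal: throat = 0.707×8 = 5.656 mm, L = 2×112 = 224 mm. φR_n = 0.75 × 0.6 × 480 × 5.656 × 224 = 273.7 kN.
Base metal shear (14 mm plate): yield φR_n = 1.0×0.6×350×14×224 = 658.6 kN; rupture φR_n = 0.75×0.6×450×14×224 = 635.0 kN; take 635.0 kN (rupture).
Governing: min(273.7, 635.0) = 273.7 kN → weld metal.

273.7 kN (weld metal governs)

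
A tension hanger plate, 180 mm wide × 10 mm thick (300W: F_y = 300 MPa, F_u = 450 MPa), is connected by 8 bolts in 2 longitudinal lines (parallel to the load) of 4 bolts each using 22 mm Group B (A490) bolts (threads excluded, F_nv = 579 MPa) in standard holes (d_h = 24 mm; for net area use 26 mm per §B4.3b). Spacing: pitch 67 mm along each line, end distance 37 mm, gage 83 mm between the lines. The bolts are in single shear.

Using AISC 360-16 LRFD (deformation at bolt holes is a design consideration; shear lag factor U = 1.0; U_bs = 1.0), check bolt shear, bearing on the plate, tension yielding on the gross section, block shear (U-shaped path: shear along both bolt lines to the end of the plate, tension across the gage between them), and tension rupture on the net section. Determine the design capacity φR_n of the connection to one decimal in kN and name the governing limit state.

Bolt shear: A_b = π(22)²/4 = 380.13 mm². φR_n = 0.75 × 579 × 380.13 × 8 × 1 = 1320.6 kN.
Bearing (10 mm plate, F_u = 450 MPa): end bolts L_c = 37 − 24/2 = 25, R_n = min(1.2×25×10×450, 2.4×22×10×450) = 135 kN/bolt; interior L_c = 67 − 24 = 43, R_n = 232.2 kN/bolt. φR_n = 0.75 × (2×135 + 6×232.2) = 1247.4 kN.
Tension yield (gross): A_g = 180×10 = 1800 mm². φR_n = 0.90 × 300 × 1800 = 486.0 kN.
Block shear: shear path 2×[37+3×67] = 2×238 mm, A_gv = 4760, A_nv = 2×(238 − 3.5×26)×10 = 2940 mm²; tension across gage: (83 − 1×26)×10 = 570 mm². R_n = min(0.6×450×2940, 0.6×300×4760) + 1.0×450×570 = min(793.8, 856.8) + 256.5 = 1050.3 kN. φR_n = 0.75 × 1050.3 = 787.7 kN.
Tension rupture (net): A_n = (180 − 2×26)×10 = 1280 mm² (U = 1.0, A_e = A_n). φR_n = 0.75 × 450 × 1280 = 432.0 kN.
Governing: min(1320.6, 1247.4, 486.0, 787.7, 432.0) = 432.0 kN → net-section rupture.

432.0 kN (net-section rupture governs)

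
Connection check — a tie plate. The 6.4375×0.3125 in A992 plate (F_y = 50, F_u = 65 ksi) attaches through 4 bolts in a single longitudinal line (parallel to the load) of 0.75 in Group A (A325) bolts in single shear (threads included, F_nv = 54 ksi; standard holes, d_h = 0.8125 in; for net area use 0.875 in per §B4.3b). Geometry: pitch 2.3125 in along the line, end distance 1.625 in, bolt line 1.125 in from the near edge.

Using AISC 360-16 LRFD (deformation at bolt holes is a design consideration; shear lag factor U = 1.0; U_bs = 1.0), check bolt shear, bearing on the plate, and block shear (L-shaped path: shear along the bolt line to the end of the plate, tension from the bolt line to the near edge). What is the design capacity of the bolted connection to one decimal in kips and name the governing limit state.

60.7 kips (block shear governs)

Bolt shear: A_b = π(0.75)²/4 = 0.44179 in². φR_n = 0.75 × 54 × 0.44179 × 4 × 1 = 71.6 kips.
Bearing (0.3125 in plate, F_u = 65 ksi): end bolts L_c = 1.625 − 0.8125/2 = 1.21875, R_n = min(1.2×1.21875×0.3125×65, 2.4×0.75×0.3125×65) = 29.707 kips/bolt; interior L_c = 2.3125 − 0.8125 = 1.5, R_n = 36.563 kips/bolt. φR_n = 0.75 × (1×29.707 + 3×36.563) = 104.5 kips.
Block shear: shear path 1×[1.625+3×2.3125] = 1×8.5625 in, A_gv = 2.6758, A_nv = 1×(8.5625 − 3.5×0.875)×0.3125 = 1.7188 in²; tension to near edge: (1.125 − 0.5×0.875)×0.3125 = 0.21484 in². R_n = min(0.6×65×1.7188, 0.6×50×2.6758) + 1.0×65×0.21484 = min(67.033, 80.274) + 13.965 = 80.998 kips. φR_n = 0.75 × 80.998 = 60.7 kips.
Governing: min(71.6, 104.5, 60.7) = 60.7 kips → block shear.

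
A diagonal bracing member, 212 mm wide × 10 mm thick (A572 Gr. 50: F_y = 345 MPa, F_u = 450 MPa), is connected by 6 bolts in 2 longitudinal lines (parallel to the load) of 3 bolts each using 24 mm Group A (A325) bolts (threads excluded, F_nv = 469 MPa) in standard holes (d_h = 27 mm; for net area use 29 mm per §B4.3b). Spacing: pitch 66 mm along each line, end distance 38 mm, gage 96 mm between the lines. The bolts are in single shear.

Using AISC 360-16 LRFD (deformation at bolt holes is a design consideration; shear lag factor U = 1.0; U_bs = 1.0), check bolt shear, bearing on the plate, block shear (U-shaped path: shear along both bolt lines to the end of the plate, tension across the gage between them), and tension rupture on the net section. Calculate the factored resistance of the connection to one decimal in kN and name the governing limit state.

Bolt shear: A_b = π(24)²/4 = 452.39 mm². φR_n = 0.75 × 469 × 452.39 × 6 × 1 = 954.8 kN.
Bearing (10 mm plate, F_u = 450 MPa): end bolts L_c = 38 − 27/2 = 24.5, R_n = min(1.2×24.5×10×450, 2.4×24×10×450) = 132.3 kN/bolt; interior L_c = 66 − 27 = 39, R_n = 210.6 kN/bolt. φR_n = 0.75 × (2×132.3 + 4×210.6) = 830.3 kN.
Block shear: shear path 2×[38+2×66] = 2×170 mm, A_gv = 3400, A_nv = 2×(170 − 2.5×29)×10 = 1950 mm²; tension across gage: (96 − 1×29)×10 = 670 mm². R_n = min(0.6×450×1950, 0.6×345×3400) + 1.0×450×670 = min(526.5, 703.8) + 301.5 = 828 kN. φR_n = 0.75 × 828 = 621.0 kN.
Tension rupture (net): A_n = (212 − 2×29)×10 = 1540 mm² (U = 1.0, A_e = A_n). φR_n = 0.75 × 450 × 1540 = 519.8 kN.
Governing: min(954.8, 830.3, 621.0, 519.8) = 519.8 kN → net-section rupture.

519.8 kN (net-section rupture governs)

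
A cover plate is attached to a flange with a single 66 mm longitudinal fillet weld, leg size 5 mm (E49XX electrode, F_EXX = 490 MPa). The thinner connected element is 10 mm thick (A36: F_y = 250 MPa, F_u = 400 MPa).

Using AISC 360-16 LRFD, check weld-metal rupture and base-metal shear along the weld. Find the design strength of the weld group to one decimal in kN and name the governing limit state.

Weld metal: throat = 0.707×5 = 3.535 mm, L = 66 mm. φR_n = 0.75 × 0.6 × 490 × 3.535 × 66 = 51.4 kN.
Base metal shear (10 mm plate): yield φR_n = 1.0×0.6×250×10×66 = 99.0 kN; rupture φR_n = 0.75×0.6×400×10×66 = 118.8 kN; take 99.0 kN (yield).
Governing: min(51.4, 99.0) = 51.4 kN → weld metal.

51.4 kN (weld metal governs)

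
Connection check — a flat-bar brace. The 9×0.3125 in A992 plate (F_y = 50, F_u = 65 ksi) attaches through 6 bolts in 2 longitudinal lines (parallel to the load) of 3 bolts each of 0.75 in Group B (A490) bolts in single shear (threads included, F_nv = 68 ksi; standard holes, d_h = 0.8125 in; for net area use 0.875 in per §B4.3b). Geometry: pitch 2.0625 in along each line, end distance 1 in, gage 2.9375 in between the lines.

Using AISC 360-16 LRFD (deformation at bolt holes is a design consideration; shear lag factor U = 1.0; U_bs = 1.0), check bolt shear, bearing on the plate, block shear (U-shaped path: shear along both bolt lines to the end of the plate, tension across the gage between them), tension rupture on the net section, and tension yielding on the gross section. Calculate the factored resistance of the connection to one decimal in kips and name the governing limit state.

85.1 kips (block shear governs)

Bolt shear: A_b = π(0.75)²/4 = 0.44179 in². φR_n = 0.75 × 68 × 0.44179 × 6 × 1 = 135.2 kips.
Bearing (0.3125 in plate, F_u = 65 ksi): end bolts L_c = 1 − 0.8125/2 = 0.59375, R_n = min(1.2×0.59375×0.3125×65, 2.4×0.75×0.3125×65) = 14.473 kips/bolt; interior L_c = 2.0625 − 0.8125 = 1.25, R_n = 30.469 kips/bolt. φR_n = 0.75 × (2×14.473 + 4×30.469) = 113.1 kips.
Block shear: shear path 2×[1+2×2.0625] = 2×5.125 in, A_gv = 3.2031, A_nv = 2×(5.125 − 2.5×0.875)×0.3125 = 1.8359 in²; tension across gage: (2.9375 − 1×0.875)×0.3125 = 0.64453 in². R_n = min(0.6×65×1.8359, 0.6×50×3.2031) + 1.0×65×0.64453 = min(71.6, 96.093) + 41.894 = 113.49 kips. φR_n = 0.75 × 113.49 = 85.1 kips.
Tension rupture (net): A_n = (9 − 2×0.875)×0.3125 = 2.2656 in² (U = 1.0, A_e = A_n). φR_n = 0.75 × 65 × 2.2656 = 110.4 kips.
Tension yield (gross): A_g = 9×0.3125 = 2.8125 in². φR_n = 0.90 × 50 × 2.8125 = 126.6 kips.
Governing: min(135.2, 113.1, 85.1, 110.4, 126.6) = 85.1 kips → block shear.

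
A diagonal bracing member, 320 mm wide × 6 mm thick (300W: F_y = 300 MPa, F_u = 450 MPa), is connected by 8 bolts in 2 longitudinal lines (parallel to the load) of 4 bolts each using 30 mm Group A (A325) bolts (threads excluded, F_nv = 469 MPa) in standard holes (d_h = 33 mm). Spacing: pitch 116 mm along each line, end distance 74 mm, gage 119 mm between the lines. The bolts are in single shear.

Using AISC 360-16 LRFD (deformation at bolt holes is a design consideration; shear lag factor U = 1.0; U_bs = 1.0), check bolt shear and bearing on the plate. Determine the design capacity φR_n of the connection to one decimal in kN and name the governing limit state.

1154.3 kN (bearing governs)

Bolt shear: A_b = π(30)²/4 = 706.86 mm². φR_n = 0.75 × 469 × 706.86 × 8 × 1 = 1989.1 kN.
Bearing (6 mm plate, F_u = 450 MPa): end bolts L_c = 74 − 33/2 = 57.5, R_n = min(1.2×57.5×6×450, 2.4×30×6×450) = 186.3 kN/bolt; interior L_c = 116 − 33 = 83, R_n = 194.4 kN/bolt. φR_n = 0.75 × (2×186.3 + 6×194.4) = 1154.3 kN.
Governing: min(1989.1, 1154.3) = 1154.3 kN → bearing.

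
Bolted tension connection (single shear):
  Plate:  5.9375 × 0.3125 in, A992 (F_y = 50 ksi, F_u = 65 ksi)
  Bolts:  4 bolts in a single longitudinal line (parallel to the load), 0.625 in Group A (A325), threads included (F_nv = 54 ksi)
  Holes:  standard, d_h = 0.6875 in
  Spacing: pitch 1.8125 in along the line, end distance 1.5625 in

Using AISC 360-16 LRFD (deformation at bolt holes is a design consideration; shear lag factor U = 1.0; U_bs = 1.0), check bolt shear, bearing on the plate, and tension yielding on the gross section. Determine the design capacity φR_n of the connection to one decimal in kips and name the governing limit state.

49.7 kips (bolt shear governs)

Bolt shear: A_b = π(0.625)²/4 = 0.3068 in². φR_n = 0.75 × 54 × 0.3068 × 4 × 1 = 49.7 kips.
Bearing (0.3125 in plate, F_u = 65 ksi): end bolts L_c = 1.5625 − 0.6875/2 = 1.21875, R_n = min(1.2×1.21875×0.3125×65, 2.4×0.625×0.3125×65) = 29.707 kips/bolt; interior L_c = 1.8125 − 0.6875 = 1.125, R_n = 27.422 kips/bolt. φR_n = 0.75 × (1×29.707 + 3×27.422) = 84.0 kips.
Tension yield (gross): A_g = 5.9375×0.3125 = 1.8555 in². φR_n = 0.90 × 50 × 1.8555 = 83.5 kips.
Governing: min(49.7, 84.0, 83.5) = 49.7 kips → bolt shear.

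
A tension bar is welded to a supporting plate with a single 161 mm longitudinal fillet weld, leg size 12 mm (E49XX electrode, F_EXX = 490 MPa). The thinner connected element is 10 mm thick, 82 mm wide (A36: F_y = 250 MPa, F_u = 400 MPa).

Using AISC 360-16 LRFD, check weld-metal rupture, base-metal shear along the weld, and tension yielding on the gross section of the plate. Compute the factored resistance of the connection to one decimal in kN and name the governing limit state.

Weld metal: throat = 0.707×12 = 8.484 mm, L = 161 mm. φR_n = 0.75 × 0.6 × 490 × 8.484 × 161 = 301.2 kN.
Base metal shear (10 mm plate): yield φR_n = 1.0×0.6×250×10×161 = 241.5 kN; rupture φR_n = 0.75×0.6×400×10×161 = 289.8 kN; take 241.5 kN (yield).
Tension yield (gross): A_g = 82×10 = 820 mm². φR_n = 0.90 × 250 × 820 = 184.5 kN.
Governing: min(301.2, 241.5, 184.5) = 184.5 kN → gross-section yield.

184.5 kN (gross-section yield governs)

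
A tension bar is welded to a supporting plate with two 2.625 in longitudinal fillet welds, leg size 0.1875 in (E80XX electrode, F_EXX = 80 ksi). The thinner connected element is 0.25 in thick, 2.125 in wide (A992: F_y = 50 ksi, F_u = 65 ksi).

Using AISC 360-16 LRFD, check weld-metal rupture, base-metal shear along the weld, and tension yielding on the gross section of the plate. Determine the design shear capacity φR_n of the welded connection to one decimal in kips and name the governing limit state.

23.9 kips (gross-section yield governs)

Weld metal: throat = 0.707×0.1875 = 0.13256 in, L = 2×2.625 = 5.25 in. φR_n = 0.75 × 0.6 × 80 × 0.13256 × 5.25 = 25.1 kips.
Base metal shear (0.25 in plate): yield φR_n = 1.0×0.6×50×0.25×5.25 = 39.4 kips; rupture φR_n = 0.75×0.6×65×0.25×5.25 = 38.4 kips; take 38.4 kips (rupture).
Tension yield (gross): A_g = 2.125×0.25 = 0.53125 in². φR_n = 0.90 × 50 × 0.53125 = 23.9 kips.
Governing: min(25.1, 38.4, 23.9) = 23.9 kips → gross-section yield.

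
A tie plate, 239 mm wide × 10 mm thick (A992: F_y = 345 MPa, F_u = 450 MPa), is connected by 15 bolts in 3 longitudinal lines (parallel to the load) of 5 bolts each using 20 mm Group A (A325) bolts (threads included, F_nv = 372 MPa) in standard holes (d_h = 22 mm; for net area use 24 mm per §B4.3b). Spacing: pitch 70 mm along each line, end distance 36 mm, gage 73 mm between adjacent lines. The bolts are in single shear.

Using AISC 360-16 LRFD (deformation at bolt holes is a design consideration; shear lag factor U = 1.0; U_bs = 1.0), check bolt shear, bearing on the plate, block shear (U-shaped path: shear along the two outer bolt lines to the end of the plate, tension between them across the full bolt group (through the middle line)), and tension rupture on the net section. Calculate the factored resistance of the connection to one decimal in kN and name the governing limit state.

Bolt shear: A_b = π(20)²/4 = 314.16 mm². φR_n = 0.75 × 372 × 314.16 × 15 × 1 = 1314.8 kN.
Bearing (10 mm plate, F_u = 450 MPa): end bolts L_c = 36 − 22/2 = 25, R_n = min(1.2×25×10×450, 2.4×20×10×450) = 135 kN/bolt; interior L_c = 70 − 22 = 48, R_n = 216 kN/bolt. φR_n = 0.75 × (3×135 + 12×216) = 2247.8 kN.
Block shear: shear path 2×[36+4×70] = 2×316 mm, A_gv = 6320, A_nv = 2×(316 − 4.5×24)×10 = 4160 mm²; tension across gage: (146 − 2×24)×10 = 980 mm². R_n = min(0.6×450×4160, 0.6×345×6320) + 1.0×450×980 = min(1123.2, 1308.2) + 441 = 1564.2 kN. φR_n = 0.75 × 1564.2 = 1173.2 kN.
Tension rupture (net): A_n = (239 − 3×24)×10 = 1670 mm² (U = 1.0, A_e = A_n). φR_n = 0.75 × 450 × 1670 = 563.6 kN.
Governing: min(1314.8, 2247.8, 1173.2, 563.6) = 563.6 kN → net-section rupture.

563.6 kN (net-section rupture governs)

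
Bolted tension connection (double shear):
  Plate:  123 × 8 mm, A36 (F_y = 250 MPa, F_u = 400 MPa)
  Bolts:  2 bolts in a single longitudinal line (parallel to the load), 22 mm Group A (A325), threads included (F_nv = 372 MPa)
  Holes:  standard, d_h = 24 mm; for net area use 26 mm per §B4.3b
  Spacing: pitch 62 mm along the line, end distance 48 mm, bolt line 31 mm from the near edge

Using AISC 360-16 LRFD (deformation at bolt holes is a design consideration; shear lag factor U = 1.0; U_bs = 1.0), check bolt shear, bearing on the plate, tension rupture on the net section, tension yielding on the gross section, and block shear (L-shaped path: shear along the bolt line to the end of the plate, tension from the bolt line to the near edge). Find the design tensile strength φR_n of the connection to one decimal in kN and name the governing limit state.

142.2 kN (block shear governs)

Bolt shear: A_b = π(22)²/4 = 380.13 mm². φR_n = 0.75 × 372 × 380.13 × 2 × 2 = 424.2 kN.
Bearing (8 mm plate, F_u = 400 MPa): end bolts L_c = 48 − 24/2 = 36, R_n = min(1.2×36×8×400, 2.4×22×8×400) = 138.24 kN/bolt; interior L_c = 62 − 24 = 38, R_n = 145.92 kN/bolt. φR_n = 0.75 × (1×138.24 + 1×145.92) = 213.1 kN.
Tension rupture (net): A_n = (123 − 1×26)×8 = 776 mm² (U = 1.0, A_e = A_n). φR_n = 0.75 × 400 × 776 = 232.8 kN.
Tension yield (gross): A_g = 123×8 = 984 mm². φR_n = 0.90 × 250 × 984 = 221.4 kN.
Block shear: shear path 1×[48+1×62] = 1×110 mm, A_gv = 880, A_nv = 1×(110 − 1.5×26)×8 = 568 mm²; tension to near edge: (31 − 0.5×26)×8 = 144 mm². R_n = min(0.6×400×568, 0.6×250×880) + 1.0×400×144 = min(136.32, 132) + 57.6 = 189.6 kN. φR_n = 0.75 × 189.6 = 142.2 kN.
Governing: min(424.2, 213.1, 232.8, 221.4, 142.2) = 142.2 kN → block shear.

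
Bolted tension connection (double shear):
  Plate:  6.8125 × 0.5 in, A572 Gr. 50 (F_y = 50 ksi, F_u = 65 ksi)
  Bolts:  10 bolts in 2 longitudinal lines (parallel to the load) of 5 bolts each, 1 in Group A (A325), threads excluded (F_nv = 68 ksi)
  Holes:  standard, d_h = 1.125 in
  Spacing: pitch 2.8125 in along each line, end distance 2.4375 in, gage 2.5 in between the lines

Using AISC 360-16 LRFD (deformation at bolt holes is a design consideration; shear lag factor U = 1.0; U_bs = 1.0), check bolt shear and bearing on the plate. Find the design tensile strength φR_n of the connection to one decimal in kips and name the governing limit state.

Bolt shear: A_b = π(1)²/4 = 0.7854 in². φR_n = 0.75 × 68 × 0.7854 × 10 × 2 = 801.1 kips.
Bearing (0.5 in plate, F_u = 65 ksi): end bolts L_c = 2.4375 − 1.125/2 = 1.875, R_n = min(1.2×1.875×0.5×65, 2.4×1×0.5×65) = 73.125 kips/bolt; interior L_c = 2.8125 − 1.125 = 1.6875, R_n = 65.813 kips/bolt. φR_n = 0.75 × (2×73.125 + 8×65.813) = 504.6 kips.
Governing: min(801.1, 504.6) = 504.6 kips → bearing.

504.6 kips (bearing governs)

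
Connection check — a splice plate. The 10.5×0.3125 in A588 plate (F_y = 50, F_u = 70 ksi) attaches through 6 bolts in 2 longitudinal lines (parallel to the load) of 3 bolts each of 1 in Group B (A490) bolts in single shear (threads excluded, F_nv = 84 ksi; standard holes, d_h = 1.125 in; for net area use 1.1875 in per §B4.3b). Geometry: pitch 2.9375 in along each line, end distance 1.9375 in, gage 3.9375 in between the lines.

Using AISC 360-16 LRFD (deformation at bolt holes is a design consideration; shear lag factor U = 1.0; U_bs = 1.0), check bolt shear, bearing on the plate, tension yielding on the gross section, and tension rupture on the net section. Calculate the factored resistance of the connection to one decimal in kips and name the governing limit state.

Bolt shear: A_b = π(1)²/4 = 0.7854 in². φR_n = 0.75 × 84 × 0.7854 × 6 × 1 = 296.9 kips.
Bearing (0.3125 in plate, F_u = 70 ksi): end bolts L_c = 1.9375 − 1.125/2 = 1.375, R_n = min(1.2×1.375×0.3125×70, 2.4×1×0.3125×70) = 36.094 kips/bolt; interior L_c = 2.9375 − 1.125 = 1.8125, R_n = 47.578 kips/bolt. φR_n = 0.75 × (2×36.094 + 4×47.578) = 196.9 kips.
Tension yield (gross): A_g = 10.5×0.3125 = 3.2813 in². φR_n = 0.90 × 50 × 3.2813 = 147.7 kips.
Tension rupture (net): A_n = (10.5 − 2×1.1875)×0.3125 = 2.5391 in² (U = 1.0, A_e = A_n). φR_n = 0.75 × 70 × 2.5391 = 133.3 kips.
Governing: min(296.9, 196.9, 147.7, 133.3) = 133.3 kips → net-section rupture.

133.3 kips (net-section rupture governs)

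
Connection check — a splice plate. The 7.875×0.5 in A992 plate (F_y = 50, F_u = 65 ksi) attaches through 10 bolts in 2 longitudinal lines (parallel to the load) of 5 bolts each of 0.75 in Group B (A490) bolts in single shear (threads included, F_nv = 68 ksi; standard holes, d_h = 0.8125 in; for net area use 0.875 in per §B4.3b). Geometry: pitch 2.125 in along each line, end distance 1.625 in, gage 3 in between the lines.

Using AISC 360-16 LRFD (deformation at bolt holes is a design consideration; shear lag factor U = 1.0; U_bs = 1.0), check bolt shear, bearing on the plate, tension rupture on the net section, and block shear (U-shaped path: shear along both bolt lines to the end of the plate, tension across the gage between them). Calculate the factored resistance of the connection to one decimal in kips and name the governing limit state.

149.3 kips (net-section rupture governs)

Bolt shear: A_b = π(0.75)²/4 = 0.44179 in². φR_n = 0.75 × 68 × 0.44179 × 10 × 1 = 225.3 kips.
Bearing (0.5 in plate, F_u = 65 ksi): end bolts L_c = 1.625 − 0.8125/2 = 1.21875, R_n = min(1.2×1.21875×0.5×65, 2.4×0.75×0.5×65) = 47.531 kips/bolt; interior L_c = 2.125 − 0.8125 = 1.3125, R_n = 51.188 kips/bolt. φR_n = 0.75 × (2×47.531 + 8×51.188) = 378.4 kips.
Tension rupture (net): A_n = (7.875 − 2×0.875)×0.5 = 3.0625 in² (U = 1.0, A_e = A_n). φR_n = 0.75 × 65 × 3.0625 = 149.3 kips.
Block shear: shear path 2×[1.625+4×2.125] = 2×10.125 in, A_gv = 10.125, A_nv = 2×(10.125 − 4.5×0.875)×0.5 = 6.1875 in²; tension across gage: (3 − 1×0.875)×0.5 = 1.0625 in². R_n = min(0.6×65×6.1875, 0.6×50×10.125) + 1.0×65×1.0625 = min(241.31, 303.75) + 69.063 = 310.37 kips. φR_n = 0.75 × 310.37 = 232.8 kips.
Governing: min(225.3, 378.4, 149.3, 232.8) = 149.3 kips → net-section rupture.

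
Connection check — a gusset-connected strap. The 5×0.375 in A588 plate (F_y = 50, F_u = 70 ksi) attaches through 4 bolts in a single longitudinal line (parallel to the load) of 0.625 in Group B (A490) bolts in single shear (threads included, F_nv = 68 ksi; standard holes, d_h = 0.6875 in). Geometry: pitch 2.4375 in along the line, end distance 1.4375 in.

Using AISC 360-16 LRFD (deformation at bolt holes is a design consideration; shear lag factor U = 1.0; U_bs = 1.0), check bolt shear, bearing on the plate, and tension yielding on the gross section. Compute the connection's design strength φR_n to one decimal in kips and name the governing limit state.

62.6 kips (bolt shear governs)

Bolt shear: A_b = π(0.625)²/4 = 0.3068 in². φR_n = 0.75 × 68 × 0.3068 × 4 × 1 = 62.6 kips.
Bearing (0.375 in plate, F_u = 70 ksi): end bolts L_c = 1.4375 − 0.6875/2 = 1.09375, R_n = min(1.2×1.09375×0.375×70, 2.4×0.625×0.375×70) = 34.453 kips/bolt; interior L_c = 2.4375 − 0.6875 = 1.75, R_n = 39.375 kips/bolt. φR_n = 0.75 × (1×34.453 + 3×39.375) = 114.4 kips.
Tension yield (gross): A_g = 5×0.375 = 1.875 in². φR_n = 0.90 × 50 × 1.875 = 84.4 kips.
Governing: min(62.6, 114.4, 84.4) = 62.6 kips → bolt shear.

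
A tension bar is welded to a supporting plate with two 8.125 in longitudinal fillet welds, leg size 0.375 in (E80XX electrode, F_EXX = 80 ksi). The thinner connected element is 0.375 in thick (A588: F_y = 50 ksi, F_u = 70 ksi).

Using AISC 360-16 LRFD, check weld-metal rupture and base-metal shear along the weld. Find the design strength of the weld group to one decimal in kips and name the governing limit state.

155.1 kips (weld metal governs)

Weld metal: throat = 0.707×0.375 = 0.26513 in, L = 2×8.125 = 16.25 in. φR_n = 0.75 × 0.6 × 80 × 0.26513 × 16.25 = 155.1 kips.
Base metal shear (0.375 in plate): yield φR_n = 1.0×0.6×50×0.375×16.25 = 182.8 kips; rupture φR_n = 0.75×0.6×70×0.375×16.25 = 192.0 kips; take 182.8 kips (yield).
Governing: min(155.1, 182.8) = 155.1 kips → weld metal.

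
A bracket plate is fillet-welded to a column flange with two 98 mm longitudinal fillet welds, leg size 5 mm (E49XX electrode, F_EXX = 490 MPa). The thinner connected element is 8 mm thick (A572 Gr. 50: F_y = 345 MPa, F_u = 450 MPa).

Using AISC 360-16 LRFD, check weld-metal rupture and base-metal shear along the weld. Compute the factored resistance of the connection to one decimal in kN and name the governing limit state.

Weld metal: throat = 0.707×5 = 3.535 mm, L = 2×98 = 196 mm. φR_n = 0.75 × 0.6 × 490 × 3.535 × 196 = 152.8 kN.
Base metal shear (8 mm plate): yield φR_n = 1.0×0.6×345×8×196 = 324.6 kN; rupture φR_n = 0.75×0.6×450×8×196 = 317.5 kN; take 317.5 kN (rupture).
Governing: min(152.8, 317.5) = 152.8 kN → weld metal.

152.8 kN (weld metal governs)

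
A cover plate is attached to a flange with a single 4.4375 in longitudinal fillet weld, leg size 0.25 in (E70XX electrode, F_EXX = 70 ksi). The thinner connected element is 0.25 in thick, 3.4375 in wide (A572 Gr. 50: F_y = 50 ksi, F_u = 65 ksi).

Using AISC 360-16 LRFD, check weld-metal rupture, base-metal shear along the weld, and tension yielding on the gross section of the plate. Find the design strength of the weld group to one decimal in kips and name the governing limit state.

Weld metal: throat = 0.707×0.25 = 0.17675 in, L = 4.4375 in. φR_n = 0.75 × 0.6 × 70 × 0.17675 × 4.4375 = 24.7 kips.
Base metal shear (0.25 in plate): yield φR_n = 1.0×0.6×50×0.25×4.4375 = 33.3 kips; rupture φR_n = 0.75×0.6×65×0.25×4.4375 = 32.4 kips; take 32.4 kips (rupture).
Tension yield (gross): A_g = 3.4375×0.25 = 0.85938 in². φR_n = 0.90 × 50 × 0.85938 = 38.7 kips.
Governing: min(24.7, 32.4, 38.7) = 24.7 kips → weld metal.

24.7 kips (weld metal governs)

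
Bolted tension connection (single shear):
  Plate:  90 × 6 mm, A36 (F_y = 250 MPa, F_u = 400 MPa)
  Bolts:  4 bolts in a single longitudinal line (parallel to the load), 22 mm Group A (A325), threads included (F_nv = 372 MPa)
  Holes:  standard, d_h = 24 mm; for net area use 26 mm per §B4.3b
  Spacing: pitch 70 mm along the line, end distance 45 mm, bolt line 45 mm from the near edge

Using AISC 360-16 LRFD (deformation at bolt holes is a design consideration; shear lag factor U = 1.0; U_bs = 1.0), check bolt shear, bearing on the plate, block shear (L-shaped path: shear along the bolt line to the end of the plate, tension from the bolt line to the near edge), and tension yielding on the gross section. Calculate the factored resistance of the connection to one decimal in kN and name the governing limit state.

121.5 kN (gross-section yield governs)

Bolt shear: A_b = π(22)²/4 = 380.13 mm². φR_n = 0.75 × 372 × 380.13 × 4 × 1 = 424.2 kN.
Bearing (6 mm plate, F_u = 400 MPa): end bolts L_c = 45 − 24/2 = 33, R_n = min(1.2×33×6×400, 2.4×22×6×400) = 95.04 kN/bolt; interior L_c = 70 − 24 = 46, R_n = 126.72 kN/bolt. φR_n = 0.75 × (1×95.04 + 3×126.72) = 356.4 kN.
Block shear: shear path 1×[45+3×70] = 1×255 mm, A_gv = 1530, A_nv = 1×(255 − 3.5×26)×6 = 984 mm²; tension to near edge: (45 − 0.5×26)×6 = 192 mm². R_n = min(0.6×400×984, 0.6×250×1530) + 1.0×400×192 = min(236.16, 229.5) + 76.8 = 306.3 kN. φR_n = 0.75 × 306.3 = 229.7 kN.
Tension yield (gross): A_g = 90×6 = 540 mm². φR_n = 0.90 × 250 × 540 = 121.5 kN.
Governing: min(424.2, 356.4, 229.7, 121.5) = 121.5 kN → gross-section yield.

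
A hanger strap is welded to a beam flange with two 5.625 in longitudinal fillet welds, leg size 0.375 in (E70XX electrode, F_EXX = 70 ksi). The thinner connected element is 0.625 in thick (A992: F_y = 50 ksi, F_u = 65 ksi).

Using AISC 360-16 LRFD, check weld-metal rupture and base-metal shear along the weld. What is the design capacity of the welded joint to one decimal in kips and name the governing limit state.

94.0 kips (weld metal governs)

Weld metal: throat = 0.707×0.375 = 0.26513 in, L = 2×5.625 = 11.25 in. φR_n = 0.75 × 0.6 × 70 × 0.26513 × 11.25 = 94.0 kips.
Base metal shear (0.625 in plate): yield φR_n = 1.0×0.6×50×0.625×11.25 = 210.9 kips; rupture φR_n = 0.75×0.6×65×0.625×11.25 = 205.7 kips; take 205.7 kips (rupture).
Governing: min(94.0, 205.7) = 94.0 kips → weld metal.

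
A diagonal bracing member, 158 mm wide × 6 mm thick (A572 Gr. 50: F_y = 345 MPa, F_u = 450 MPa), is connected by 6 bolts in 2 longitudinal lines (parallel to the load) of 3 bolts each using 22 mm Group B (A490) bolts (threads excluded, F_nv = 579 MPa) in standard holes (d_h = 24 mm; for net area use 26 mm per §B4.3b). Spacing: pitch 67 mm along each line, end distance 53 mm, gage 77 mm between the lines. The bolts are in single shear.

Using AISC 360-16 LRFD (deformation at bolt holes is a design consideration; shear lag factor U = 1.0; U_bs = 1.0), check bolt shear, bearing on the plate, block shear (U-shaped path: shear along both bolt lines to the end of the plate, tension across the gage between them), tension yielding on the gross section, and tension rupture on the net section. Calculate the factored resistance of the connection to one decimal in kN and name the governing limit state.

214.7 kN (net-section rupture governs)

Bolt shear: A_b = π(22)²/4 = 380.13 mm². φR_n = 0.75 × 579 × 380.13 × 6 × 1 = 990.4 kN.
Bearing (6 mm plate, F_u = 450 MPa): end bolts L_c = 53 − 24/2 = 41, R_n = min(1.2×41×6×450, 2.4×22×6×450) = 132.84 kN/bolt; interior L_c = 67 − 24 = 43, R_n = 139.32 kN/bolt. φR_n = 0.75 × (2×132.84 + 4×139.32) = 617.2 kN.
Block shear: shear path 2×[53+2×67] = 2×187 mm, A_gv = 2244, A_nv = 2×(187 − 2.5×26)×6 = 1464 mm²; tension across gage: (77 − 1×26)×6 = 306 mm². R_n = min(0.6×450×1464, 0.6×345×2244) + 1.0×450×306 = min(395.28, 464.51) + 137.7 = 532.98 kN. φR_n = 0.75 × 532.98 = 399.7 kN.
Tension yield (gross): A_g = 158×6 = 948 mm². φR_n = 0.90 × 345 × 948 = 294.4 kN.
Tension rupture (net): A_n = (158 − 2×26)×6 = 636 mm² (U = 1.0, A_e = A_n). φR_n = 0.75 × 450 × 636 = 214.7 kN.
Governing: min(990.4, 617.2, 399.7, 294.4, 214.7) = 214.7 kN → net-section rupture.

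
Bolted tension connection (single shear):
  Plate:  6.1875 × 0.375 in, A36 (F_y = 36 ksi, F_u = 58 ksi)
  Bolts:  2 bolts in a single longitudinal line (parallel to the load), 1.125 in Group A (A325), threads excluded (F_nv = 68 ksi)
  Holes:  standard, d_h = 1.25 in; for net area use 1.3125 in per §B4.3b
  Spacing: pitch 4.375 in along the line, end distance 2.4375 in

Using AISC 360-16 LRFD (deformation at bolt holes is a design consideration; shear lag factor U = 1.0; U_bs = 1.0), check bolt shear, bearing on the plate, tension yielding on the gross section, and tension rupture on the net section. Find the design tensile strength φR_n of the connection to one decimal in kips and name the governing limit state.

Bolt shear: A_b = π(1.125)²/4 = 0.99402 in². φR_n = 0.75 × 68 × 0.99402 × 2 × 1 = 101.4 kips.
Bearing (0.375 in plate, F_u = 58 ksi): end bolts L_c = 2.4375 − 1.25/2 = 1.8125, R_n = min(1.2×1.8125×0.375×58, 2.4×1.125×0.375×58) = 47.306 kips/bolt; interior L_c = 4.375 − 1.25 = 3.125, R_n = 58.725 kips/bolt. φR_n = 0.75 × (1×47.306 + 1×58.725) = 79.5 kips.
Tension yield (gross): A_g = 6.1875×0.375 = 2.3203 in². φR_n = 0.90 × 36 × 2.3203 = 75.2 kips.
Tension rupture (net): A_n = (6.1875 − 1×1.3125)×0.375 = 1.8281 in² (U = 1.0, A_e = A_n). φR_n = 0.75 × 58 × 1.8281 = 79.5 kips.
Governing: min(101.4, 79.5, 75.2, 79.5) = 75.2 kips → gross-section yield.

75.2 kips (gross-section yield governs)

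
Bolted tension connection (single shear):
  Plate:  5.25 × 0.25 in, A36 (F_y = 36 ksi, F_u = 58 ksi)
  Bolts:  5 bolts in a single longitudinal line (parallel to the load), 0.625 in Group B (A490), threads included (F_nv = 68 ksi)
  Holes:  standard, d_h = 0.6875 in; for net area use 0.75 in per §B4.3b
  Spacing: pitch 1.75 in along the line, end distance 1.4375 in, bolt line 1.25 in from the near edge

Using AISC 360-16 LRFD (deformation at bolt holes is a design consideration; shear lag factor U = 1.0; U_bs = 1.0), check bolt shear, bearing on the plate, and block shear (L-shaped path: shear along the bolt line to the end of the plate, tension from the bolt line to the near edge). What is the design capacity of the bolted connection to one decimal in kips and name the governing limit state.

Bolt shear: A_b = π(0.625)²/4 = 0.3068 in². φR_n = 0.75 × 68 × 0.3068 × 5 × 1 = 78.2 kips.
Bearing (0.25 in plate, F_u = 58 ksi): end bolts L_c = 1.4375 − 0.6875/2 = 1.09375, R_n = min(1.2×1.09375×0.25×58, 2.4×0.625×0.25×58) = 19.031 kips/bolt; interior L_c = 1.75 − 0.6875 = 1.0625, R_n = 18.488 kips/bolt. φR_n = 0.75 × (1×19.031 + 4×18.488) = 69.7 kips.
Block shear: shear path 1×[1.4375+4×1.75] = 1×8.4375 in, A_gv = 2.1094, A_nv = 1×(8.4375 − 4.5×0.75)×0.25 = 1.2656 in²; tension to near edge: (1.25 − 0.5×0.75)×0.25 = 0.21875 in². R_n = min(0.6×58×1.2656, 0.6×36×2.1094) + 1.0×58×0.21875 = min(44.043, 45.563) + 12.688 = 56.731 kips. φR_n = 0.75 × 56.731 = 42.5 kips.
Governing: min(78.2, 69.7, 42.5) = 42.5 kips → block shear.

42.5 kips (block shear governs)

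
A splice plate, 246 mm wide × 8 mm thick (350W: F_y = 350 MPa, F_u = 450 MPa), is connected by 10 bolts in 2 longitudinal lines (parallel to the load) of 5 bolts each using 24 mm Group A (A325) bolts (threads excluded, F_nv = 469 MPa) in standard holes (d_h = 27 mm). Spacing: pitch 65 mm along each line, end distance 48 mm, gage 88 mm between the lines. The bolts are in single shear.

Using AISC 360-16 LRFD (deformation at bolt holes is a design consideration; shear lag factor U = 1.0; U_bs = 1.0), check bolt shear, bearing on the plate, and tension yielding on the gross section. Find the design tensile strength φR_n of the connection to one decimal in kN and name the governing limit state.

Bolt shear: A_b = π(24)²/4 = 452.39 mm². φR_n = 0.75 × 469 × 452.39 × 10 × 1 = 1591.3 kN.
Bearing (8 mm plate, F_u = 450 MPa): end bolts L_c = 48 − 27/2 = 34.5, R_n = min(1.2×34.5×8×450, 2.4×24×8×450) = 149.04 kN/bolt; interior L_c = 65 − 27 = 38, R_n = 164.16 kN/bolt. φR_n = 0.75 × (2×149.04 + 8×164.16) = 1208.5 kN.
Tension yield (gross): A_g = 246×8 = 1968 mm². φR_n = 0.90 × 350 × 1968 = 619.9 kN.
Governing: min(1591.3, 1208.5, 619.9) = 619.9 kN → gross-section yield.

619.9 kN (gross-section yield governs)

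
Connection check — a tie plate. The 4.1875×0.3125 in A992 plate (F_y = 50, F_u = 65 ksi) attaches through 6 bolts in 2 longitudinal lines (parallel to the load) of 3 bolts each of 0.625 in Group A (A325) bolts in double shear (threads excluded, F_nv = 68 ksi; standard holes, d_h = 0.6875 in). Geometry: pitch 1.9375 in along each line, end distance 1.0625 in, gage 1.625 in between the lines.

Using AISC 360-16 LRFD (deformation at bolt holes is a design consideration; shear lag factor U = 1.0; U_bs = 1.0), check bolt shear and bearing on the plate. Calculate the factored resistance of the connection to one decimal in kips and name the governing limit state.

117.7 kips (bearing governs)

Bolt shear: A_b = π(0.625)²/4 = 0.3068 in². φR_n = 0.75 × 68 × 0.3068 × 6 × 2 = 187.8 kips.
Bearing (0.3125 in plate, F_u = 65 ksi): end bolts L_c = 1.0625 − 0.6875/2 = 0.71875, R_n = min(1.2×0.71875×0.3125×65, 2.4×0.625×0.3125×65) = 17.52 kips/bolt; interior L_c = 1.9375 − 0.6875 = 1.25, R_n = 30.469 kips/bolt. φR_n = 0.75 × (2×17.52 + 4×30.469) = 117.7 kips.
Governing: min(187.8, 117.7) = 117.7 kips → bearing.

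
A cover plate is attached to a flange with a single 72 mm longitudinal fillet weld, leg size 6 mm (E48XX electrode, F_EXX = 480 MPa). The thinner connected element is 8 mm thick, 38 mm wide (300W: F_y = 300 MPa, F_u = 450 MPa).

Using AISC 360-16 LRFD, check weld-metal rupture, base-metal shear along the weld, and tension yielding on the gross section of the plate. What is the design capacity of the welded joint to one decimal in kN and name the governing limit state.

Weld metal: throat = 0.707×6 = 4.242 mm, L = 72 mm. φR_n = 0.75 × 0.6 × 480 × 4.242 × 72 = 66.0 kN.
Base metal shear (8 mm plate): yield φR_n = 1.0×0.6×300×8×72 = 103.7 kN; rupture φR_n = 0.75×0.6×450×8×72 = 116.6 kN; take 103.7 kN (yield).
Tension yield (gross): A_g = 38×8 = 304 mm². φR_n = 0.90 × 300 × 304 = 82.1 kN.
Governing: min(66.0, 103.7, 82.1) = 66.0 kN → weld metal.

66.0 kN (weld metal governs)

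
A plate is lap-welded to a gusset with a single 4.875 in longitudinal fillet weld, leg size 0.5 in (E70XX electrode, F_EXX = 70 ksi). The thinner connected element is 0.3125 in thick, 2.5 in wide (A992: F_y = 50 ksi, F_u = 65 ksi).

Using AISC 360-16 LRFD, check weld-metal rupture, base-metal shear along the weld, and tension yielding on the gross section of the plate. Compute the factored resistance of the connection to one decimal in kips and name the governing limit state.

Weld metal: throat = 0.707×0.5 = 0.3535 in, L = 4.875 in. φR_n = 0.75 × 0.6 × 70 × 0.3535 × 4.875 = 54.3 kips.
Base metal shear (0.3125 in plate): yield φR_n = 1.0×0.6×50×0.3125×4.875 = 45.7 kips; rupture φR_n = 0.75×0.6×65×0.3125×4.875 = 44.6 kips; take 44.6 kips (rupture).
Tension yield (gross): A_g = 2.5×0.3125 = 0.78125 in². φR_n = 0.90 × 50 × 0.78125 = 35.2 kips.
Governing: min(54.3, 44.6, 35.2) = 35.2 kips → gross-section yield.

35.2 kips (gross-section yield governs)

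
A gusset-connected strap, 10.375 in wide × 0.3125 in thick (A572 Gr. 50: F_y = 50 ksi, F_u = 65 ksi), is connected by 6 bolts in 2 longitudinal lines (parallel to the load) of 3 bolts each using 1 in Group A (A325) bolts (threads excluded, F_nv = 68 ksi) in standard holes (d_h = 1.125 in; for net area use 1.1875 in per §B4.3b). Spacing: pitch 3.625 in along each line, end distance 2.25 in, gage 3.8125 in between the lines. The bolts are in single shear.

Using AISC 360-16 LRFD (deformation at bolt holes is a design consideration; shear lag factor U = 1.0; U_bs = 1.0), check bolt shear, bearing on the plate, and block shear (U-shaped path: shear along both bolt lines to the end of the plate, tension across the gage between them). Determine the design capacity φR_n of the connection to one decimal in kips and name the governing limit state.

159.4 kips (block shear governs)

Bolt shear: A_b = π(1)²/4 = 0.7854 in². φR_n = 0.75 × 68 × 0.7854 × 6 × 1 = 240.3 kips.
Bearing (0.3125 in plate, F_u = 65 ksi): end bolts L_c = 2.25 − 1.125/2 = 1.6875, R_n = min(1.2×1.6875×0.3125×65, 2.4×1×0.3125×65) = 41.133 kips/bolt; interior L_c = 3.625 − 1.125 = 2.5, R_n = 48.75 kips/bolt. φR_n = 0.75 × (2×41.133 + 4×48.75) = 207.9 kips.
Block shear: shear path 2×[2.25+2×3.625] = 2×9.5 in, A_gv = 5.9375, A_nv = 2×(9.5 − 2.5×1.1875)×0.3125 = 4.082 in²; tension across gage: (3.8125 − 1×1.1875)×0.3125 = 0.82031 in². R_n = min(0.6×65×4.082, 0.6×50×5.9375) + 1.0×65×0.82031 = min(159.2, 178.13) + 53.32 = 212.52 kips. φR_n = 0.75 × 212.52 = 159.4 kips.
Governing: min(240.3, 207.9, 159.4) = 159.4 kips → block shear.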